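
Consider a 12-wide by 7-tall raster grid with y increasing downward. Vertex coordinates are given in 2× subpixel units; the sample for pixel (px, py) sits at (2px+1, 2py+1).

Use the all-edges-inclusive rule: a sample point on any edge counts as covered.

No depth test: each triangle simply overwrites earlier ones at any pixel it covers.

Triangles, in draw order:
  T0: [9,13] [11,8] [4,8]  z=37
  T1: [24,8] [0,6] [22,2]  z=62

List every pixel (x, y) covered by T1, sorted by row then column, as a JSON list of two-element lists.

T0:
  2·area = 35  (B↔C swapped to make it positive)
  edge (9, 13)→(4, 8): d=(-5,-5) inclusive
  edge (4, 8)→(11, 8): d=(7,0) inclusive
  edge (11, 8)→(9, 13): d=(-2,5) inclusive
    (6,1)@(13, 3): e=[70,-35,0] → ·  [on edge]
    (0,2)@(1, 5): e=[0,-21,56] → ·  [on edge]
    (1,3)@(3, 7): e=[0,-7,42] → ·  [on edge]
    (2,4)@(5, 9): e=[0,7,28] → #  [on edge]
    (3,4)@(7, 9): e=[10,7,18] → #
    (4,4)@(9, 9): e=[20,7,8] → #
    (5,4)@(11, 9): e=[30,7,-2] → ·
    (2,5)@(5, 11): e=[-10,21,24] → ·
    (3,5)@(7, 11): e=[0,21,14] → #  [on edge]
    (5,5)@(11, 11): e=[20,21,-6] → ·
    (3,6)@(7, 13): e=[-10,35,10] → ·
    (4,6)@(9, 13): e=[0,35,0] → #  [on edge]
  covered (6 px):
    · · · · · · · · · · · ·
    · · · · · · · · · · · ·
    · · · · · · · · · · · ·
    · · · · · · · · · · · ·
    · · # # # · · · · · · ·
    · · · # # · · · · · · ·
    · · · · # · · · · · · ·
T1:
  2·area = 140
  edge (24, 8)→(0, 6): d=(-24,-2) inclusive
  edge (0, 6)→(22, 2): d=(22,-4) inclusive
  edge (22, 2)→(24, 8): d=(2,6) inclusive
    (8,1)@(17, 3): e=[106,2,32] → #
    (9,1)@(19, 3): e=[110,10,20] → #
    (10,1)@(21, 3): e=[114,18,8] → #
    (11,1)@(23, 3): e=[118,26,-4] → ·
    (3,2)@(7, 5): e=[38,6,96] → #
    (4,2)@(9, 5): e=[42,14,84] → #
    (5,2)@(11, 5): e=[46,22,72] → #
    (6,2)@(13, 5): e=[50,30,60] → #
    (7,2)@(15, 5): e=[54,38,48] → #
    (11,2)@(23, 5): e=[70,70,0] → #  [on edge]
    (3,3)@(7, 7): e=[-10,50,100] → ·
    (4,3)@(9, 7): e=[-6,58,88] → ·
  covered (18 px):
    · · · · · · · · · · · ·
    · · · · · · · · # # # ·
    · · · # # # # # # # # #
    · · · · · · # # # # # #
    · · · · · · · · · · · ·
    · · · · · · · · · · · ·
    · · · · · · · · · · · ·

Answer: [[8,1],[9,1],[10,1],[3,2],[4,2],[5,2],[6,2],[7,2],[8,2],[9,2],[10,2],[11,2],[6,3],[7,3],[8,3],[9,3],[10,3],[11,3]]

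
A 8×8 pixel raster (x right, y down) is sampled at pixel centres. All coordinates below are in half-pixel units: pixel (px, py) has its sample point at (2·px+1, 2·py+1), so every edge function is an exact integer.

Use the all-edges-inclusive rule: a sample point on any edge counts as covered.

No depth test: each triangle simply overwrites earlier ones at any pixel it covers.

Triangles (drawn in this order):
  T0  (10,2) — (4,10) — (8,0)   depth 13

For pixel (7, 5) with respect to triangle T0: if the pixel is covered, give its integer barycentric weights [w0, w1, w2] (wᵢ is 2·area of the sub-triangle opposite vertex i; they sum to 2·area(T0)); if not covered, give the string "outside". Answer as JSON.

T0:
  2·area = 28
  edge (10, 2)→(4, 10): d=(-6,8) inclusive
  edge (4, 10)→(8, 0): d=(4,-10) inclusive
  edge (8, 0)→(10, 2): d=(2,2) inclusive
    (4,0)@(9, 1): e=[14,14,0] → █  [on edge]
    (5,0)@(11, 1): e=[-2,34,-4] → ·
    (3,1)@(7, 3): e=[18,2,8] → █
    (5,1)@(11, 3): e=[-14,42,0] → ·  [on edge]
    (3,2)@(7, 5): e=[6,10,12] → █
    (4,2)@(9, 5): e=[-10,30,8] → ·
    (6,2)@(13, 5): e=[-42,70,0] → ·  [on edge]
    (3,3)@(7, 7): e=[-6,18,16] → ·
    (7,3)@(15, 7): e=[-70,98,0] → ·  [on edge]
  covered (4 px):
    · · · · █ · · ·
    · · · █ █ · · ·
    · · · █ · · · ·
    · · · · · · · ·
    · · · · · · · ·
    · · · · · · · ·
    · · · · · · · ·
    · · · · · · · ·

Final: "outside"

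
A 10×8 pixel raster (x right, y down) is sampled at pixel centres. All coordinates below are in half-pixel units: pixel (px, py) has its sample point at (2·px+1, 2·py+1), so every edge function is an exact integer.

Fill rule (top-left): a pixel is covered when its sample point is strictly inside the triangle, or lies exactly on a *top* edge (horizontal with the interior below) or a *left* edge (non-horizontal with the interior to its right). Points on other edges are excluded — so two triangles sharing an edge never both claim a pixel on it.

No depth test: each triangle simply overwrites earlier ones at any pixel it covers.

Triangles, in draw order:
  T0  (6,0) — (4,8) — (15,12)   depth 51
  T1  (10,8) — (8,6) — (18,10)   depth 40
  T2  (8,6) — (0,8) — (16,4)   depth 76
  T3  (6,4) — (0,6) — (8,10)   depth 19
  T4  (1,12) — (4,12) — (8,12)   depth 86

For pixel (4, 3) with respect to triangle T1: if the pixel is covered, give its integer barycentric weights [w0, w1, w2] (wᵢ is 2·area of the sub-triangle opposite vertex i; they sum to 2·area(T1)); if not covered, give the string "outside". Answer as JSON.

T0:
  2·area = 96  (B↔C swapped to make it positive)
  edge (6, 0)→(15, 12): d=(9,12) right/bottom  bias=-1
  edge (15, 12)→(4, 8): d=(-11,-4) top-left  bias=+0
  edge (4, 8)→(6, 0): d=(2,-8) top-left  bias=+0
    (3,1)@(7, 3): e=[15,67,14] → X
    (4,1)@(9, 3): e=[-9,75,30] → .
    (2,2)@(5, 5): e=[57,37,2] → X
    (4,2)@(9, 5): e=[9,53,34] → X
    (5,2)@(11, 5): e=[-15,61,50] → .
    (2,3)@(5, 7): e=[75,15,6] → X
    (5,3)@(11, 7): e=[3,39,54] → X
    (6,3)@(13, 7): e=[-21,47,70] → .
    (2,4)@(5, 9): e=[93,-7,10] → .
    (3,4)@(7, 9): e=[69,1,26] → X
    (6,4)@(13, 9): e=[-3,25,74] → .
    (3,5)@(7, 11): e=[87,-21,30] → .
  covered (12 px):
    . . . . . . . . . .
    . . . X . . . . . .
    . . X X X . . . . .
    . . X X X X . . . .
    . . . X X X . . . .
    . . . . . . X . . .
    . . . . . . . . . .
    . . . . . . . . . .
T1:
  2·area = 12
  edge (10, 8)→(8, 6): d=(-2,-2) top-left  bias=+0
  edge (8, 6)→(18, 10): d=(10,4) right/bottom  bias=-1
  edge (18, 10)→(10, 8): d=(-8,-2) top-left  bias=+0
    (1,0)@(3, 1): e=[0,-30,42] → .  [on edge]
    (2,1)@(5, 3): e=[0,-18,30] → .  [on edge]
    (3,2)@(7, 5): e=[0,-6,18] → .  [on edge]
    (4,3)@(9, 7): e=[0,6,6] → X  [on edge]
    (5,3)@(11, 7): e=[4,-2,10] → .
    (4,4)@(9, 9): e=[-4,26,-10] → .
    (5,4)@(11, 9): e=[0,18,-6] → .  [on edge]
    (7,4)@(15, 9): e=[8,2,2] → X
    (8,4)@(17, 9): e=[12,-6,6] → .
    (6,5)@(13, 11): e=[0,30,-18] → .  [on edge]
    (7,5)@(15, 11): e=[4,22,-14] → .
    (7,6)@(15, 13): e=[0,42,-30] → .  [on edge]
    (8,7)@(17, 15): e=[0,54,-42] → .  [on edge]
  covered (2 px):
    . . . . . . . . . .
    . . . . . . . . . .
    . . . . . . . . . .
    . . . . X . . . . .
    . . . . . . . X . .
    . . . . . . . . . .
    . . . . . . . . . .
    . . . . . . . . . .
T2:
  degenerate (2·area = 0) — covers nothing
T3:
  2·area = 40  (B↔C swapped to make it positive)
  edge (6, 4)→(8, 10): d=(2,6) right/bottom  bias=-1
  edge (8, 10)→(0, 6): d=(-8,-4) top-left  bias=+0
  edge (0, 6)→(6, 4): d=(6,-2) top-left  bias=+0
    (2,0)@(5, 1): e=[0,60,-20] → .  [on edge]
    (7,0)@(15, 1): e=[-60,100,0] → .  [on edge]
    (4,1)@(9, 3): e=[-20,60,0] → .  [on edge]
    (1,2)@(3, 5): e=[20,20,0] → X  [on edge]
    (2,2)@(5, 5): e=[8,28,4] → X
    (3,2)@(7, 5): e=[-4,36,8] → .
    (1,3)@(3, 7): e=[24,4,12] → X
    (3,3)@(7, 7): e=[0,20,20] → .  [on edge]
    (1,4)@(3, 9): e=[28,-12,24] → .
    (2,4)@(5, 9): e=[16,-4,28] → .
    (3,4)@(7, 9): e=[4,4,32] → X
    (4,4)@(9, 9): e=[-8,12,36] → .
    (4,6)@(9, 13): e=[0,-20,60] → .  [on edge]
  covered (5 px):
    . . . . . . . . . .
    . . . . . . . . . .
    . X X . . . . . . .
    . X X . . . . . . .
    . . . X . . . . . .
    . . . . . . . . . .
    . . . . . . . . . .
    . . . . . . . . . .
T4:
  degenerate (2·area = 0) — covers nothing

Result: [6,6,0]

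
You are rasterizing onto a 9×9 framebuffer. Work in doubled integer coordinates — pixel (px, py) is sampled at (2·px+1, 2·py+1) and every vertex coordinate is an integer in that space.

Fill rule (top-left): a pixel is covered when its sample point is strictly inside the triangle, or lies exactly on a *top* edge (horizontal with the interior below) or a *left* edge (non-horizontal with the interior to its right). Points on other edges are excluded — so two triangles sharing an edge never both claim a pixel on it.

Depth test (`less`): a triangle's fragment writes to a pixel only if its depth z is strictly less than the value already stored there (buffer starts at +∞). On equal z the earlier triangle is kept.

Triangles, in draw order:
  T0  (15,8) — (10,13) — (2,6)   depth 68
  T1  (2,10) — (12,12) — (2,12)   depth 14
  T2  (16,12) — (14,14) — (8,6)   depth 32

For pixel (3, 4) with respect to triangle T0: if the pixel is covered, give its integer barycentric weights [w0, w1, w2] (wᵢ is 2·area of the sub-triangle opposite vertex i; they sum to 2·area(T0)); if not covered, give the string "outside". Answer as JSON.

T0:
  2·area = 75
  edge (15, 8)→(10, 13): d=(-5,5) right/bottom  bias=-1
  edge (10, 13)→(2, 6): d=(-8,-7) top-left  bias=+0
  edge (2, 6)→(15, 8): d=(13,2) right/bottom  bias=-1
    (2,3)@(5, 7): e=[55,13,7] → X
    (3,3)@(7, 7): e=[45,27,3] → X
    (4,3)@(9, 7): e=[35,41,-1] → .
    (2,4)@(5, 9): e=[45,-3,33] → .
    (3,4)@(7, 9): e=[35,11,29] → X
    (4,4)@(9, 9): e=[25,25,25] → X
    (5,4)@(11, 9): e=[15,39,21] → X
    (6,4)@(13, 9): e=[5,53,17] → X
    (7,4)@(15, 9): e=[-5,67,13] → .
    (3,5)@(7, 11): e=[25,-5,55] → .
    (4,5)@(9, 11): e=[15,9,51] → X
    (6,5)@(13, 11): e=[-5,37,43] → .
  covered (8 px):
    . . . . . . . . .
    . . . . . . . . .
    . . . . . . . . .
    . . X X . . . . .
    . . . X X X X . .
    . . . . X X . . .
    . . . . . . . . .
    . . . . . . . . .
    . . . . . . . . .
T1:
  2·area = 20
  edge (2, 10)→(12, 12): d=(10,2) right/bottom  bias=-1
  edge (12, 12)→(2, 12): d=(-10,0) right/bottom  bias=-1
  edge (2, 12)→(2, 10): d=(0,-2) top-left  bias=+0
    (1,5)@(3, 11): e=[8,10,2] → X
    (2,5)@(5, 11): e=[4,10,6] → X
    (3,5)@(7, 11): e=[0,10,10] → .  [on edge]
    (1,6)@(3, 13): e=[28,-10,2] → .
    (2,6)@(5, 13): e=[24,-10,6] → .
    (8,6)@(17, 13): e=[0,-10,30] → .  [on edge]
  covered (2 px):
    . . . . . . . . .
    . . . . . . . . .
    . . . . . . . . .
    . . . . . . . . .
    . . . . . . . . .
    . X X . . . . . .
    . . . . . . . . .
    . . . . . . . . .
    . . . . . . . . .
T2:
  2·area = 28
  edge (16, 12)→(14, 14): d=(-2,2) right/bottom  bias=-1
  edge (14, 14)→(8, 6): d=(-6,-8) top-left  bias=+0
  edge (8, 6)→(16, 12): d=(8,6) right/bottom  bias=-1
    (4,3)@(9, 7): e=[24,2,2] → X
    (5,3)@(11, 7): e=[20,18,-10] → .
    (4,4)@(9, 9): e=[20,-10,18] → .
    (5,4)@(11, 9): e=[16,6,6] → X
    (6,4)@(13, 9): e=[12,22,-6] → .
    (5,5)@(11, 11): e=[12,-6,22] → .
    (6,5)@(13, 11): e=[8,10,10] → X
    (7,5)@(15, 11): e=[4,26,-2] → .
    (8,5)@(17, 11): e=[0,42,-14] → .  [on edge]
    (6,6)@(13, 13): e=[4,-2,26] → .
    (7,6)@(15, 13): e=[0,14,14] → .  [on edge]
    (6,7)@(13, 15): e=[0,-14,42] → .  [on edge]
    (5,8)@(11, 17): e=[0,-42,70] → .  [on edge]
  covered (3 px):
    . . . . . . . . .
    . . . . . . . . .
    . . . . . . . . .
    . . . . X . . . .
    . . . . . X . . .
    . . . . . . X . .
    . . . . . . . . .
    . . . . . . . . .
    . . . . . . . . .

Answer: [11,29,35]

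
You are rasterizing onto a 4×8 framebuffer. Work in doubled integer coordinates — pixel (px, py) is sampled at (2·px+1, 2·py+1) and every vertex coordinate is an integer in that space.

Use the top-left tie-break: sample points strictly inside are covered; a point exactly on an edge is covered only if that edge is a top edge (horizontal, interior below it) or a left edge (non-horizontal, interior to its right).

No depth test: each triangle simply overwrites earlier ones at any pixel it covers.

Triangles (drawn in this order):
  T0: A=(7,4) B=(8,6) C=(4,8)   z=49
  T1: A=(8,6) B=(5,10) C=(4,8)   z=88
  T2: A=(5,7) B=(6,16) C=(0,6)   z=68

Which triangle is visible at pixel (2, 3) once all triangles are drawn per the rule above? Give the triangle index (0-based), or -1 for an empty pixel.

T0:
  2·area = 10
  edge (7, 4)→(8, 6): d=(1,2) right/bottom  bias=-1
  edge (8, 6)→(4, 8): d=(-4,2) right/bottom  bias=-1
  edge (4, 8)→(7, 4): d=(3,-4) top-left  bias=+0
    (3,2)@(7, 5): e=[1,6,3] → X
    (2,3)@(5, 7): e=[7,2,1] → X
    (3,3)@(7, 7): e=[3,-2,9] → .
    (2,4)@(5, 9): e=[9,-6,7] → .
  covered (2 px):
    . . . .
    . . . .
    . . . X
    . . X .
    . . . .
    . . . .
    . . . .
    . . . .
T1:
  2·area = 10
  edge (8, 6)→(5, 10): d=(-3,4) right/bottom  bias=-1
  edge (5, 10)→(4, 8): d=(-1,-2) top-left  bias=+0
  edge (4, 8)→(8, 6): d=(4,-2) top-left  bias=+0
    (3,3)@(7, 7): e=[1,7,2] → X
    (2,4)@(5, 9): e=[3,1,6] → X
    (3,4)@(7, 9): e=[-5,5,10] → .
    (2,5)@(5, 11): e=[-3,-1,14] → .
  covered (2 px):
    . . . .
    . . . .
    . . . .
    . . . X
    . . X .
    . . . .
    . . . .
    . . . .
T2:
  2·area = 44
  edge (5, 7)→(6, 16): d=(1,9) right/bottom  bias=-1
  edge (6, 16)→(0, 6): d=(-6,-10) top-left  bias=+0
  edge (0, 6)→(5, 7): d=(5,1) right/bottom  bias=-1
    (0,3)@(1, 7): e=[36,4,4] → X
    (1,3)@(3, 7): e=[18,24,2] → X
    (2,3)@(5, 7): e=[0,44,0] → .  [on edge]
    (0,4)@(1, 9): e=[38,-8,14] → .
    (1,4)@(3, 9): e=[20,12,12] → X
    (2,4)@(5, 9): e=[2,32,10] → X
    (3,4)@(7, 9): e=[-16,52,8] → .
    (1,5)@(3, 11): e=[22,0,22] → X  [on edge]
    (3,5)@(7, 11): e=[-14,40,18] → .
    (1,6)@(3, 13): e=[24,-12,32] → .
    (2,6)@(5, 13): e=[6,8,30] → X
    (3,6)@(7, 13): e=[-12,28,28] → .
  covered (7 px):
    . . . .
    . . . .
    . . . .
    X X . .
    . X X .
    . X X .
    . . X .
    . . . .

Z-buffer (winner per pixel, '.' = empty):
  . . . .
  . . . .
  . . . 0
  2 2 0 1
  . 2 2 .
  . 2 2 .
  . . 2 .
  . . . .

Result: 0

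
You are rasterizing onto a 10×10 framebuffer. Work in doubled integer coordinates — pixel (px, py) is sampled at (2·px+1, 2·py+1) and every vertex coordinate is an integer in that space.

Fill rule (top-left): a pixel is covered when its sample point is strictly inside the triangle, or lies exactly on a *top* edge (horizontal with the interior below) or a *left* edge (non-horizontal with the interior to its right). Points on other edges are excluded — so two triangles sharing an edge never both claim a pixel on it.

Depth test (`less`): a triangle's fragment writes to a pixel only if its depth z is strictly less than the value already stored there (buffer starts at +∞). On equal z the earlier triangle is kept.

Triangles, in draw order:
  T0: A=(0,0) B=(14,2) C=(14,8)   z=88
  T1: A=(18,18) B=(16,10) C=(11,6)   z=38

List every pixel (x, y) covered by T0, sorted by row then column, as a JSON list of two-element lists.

T0:
  2·area = 84
  edge (0, 0)→(14, 2): d=(14,2) right/bottom  bias=-1
  edge (14, 2)→(14, 8): d=(0,6) right/bottom  bias=-1
  edge (14, 8)→(0, 0): d=(-14,-8) top-left  bias=+0
    (1,0)@(3, 1): e=[8,66,10] → #
    (2,0)@(5, 1): e=[4,54,26] → #
    (3,0)@(7, 1): e=[0,42,42] → ·  [on edge]
    (1,1)@(3, 3): e=[36,66,-18] → ·
    (2,1)@(5, 3): e=[32,54,-2] → ·
    (3,1)@(7, 3): e=[28,42,14] → #
    (4,1)@(9, 3): e=[24,30,30] → #
    (5,1)@(11, 3): e=[20,18,46] → #
    (6,1)@(13, 3): e=[16,6,62] → #
    (7,1)@(15, 3): e=[12,-6,78] → ·
    (3,2)@(7, 5): e=[56,42,-14] → ·
    (4,2)@(9, 5): e=[52,30,2] → #
  covered (10 px):
    · # # · · · · · · ·
    · · · # # # # · · ·
    · · · · # # # · · ·
    · · · · · · # · · ·
    · · · · · · · · · ·
    · · · · · · · · · ·
    · · · · · · · · · ·
    · · · · · · · · · ·
    · · · · · · · · · ·
    · · · · · · · · · ·
T1:
  2·area = 32  (B↔C swapped to make it positive)
  edge (18, 18)→(11, 6): d=(-7,-12) top-left  bias=+0
  edge (11, 6)→(16, 10): d=(5,4) right/bottom  bias=-1
  edge (16, 10)→(18, 18): d=(2,8) right/bottom  bias=-1
    (6,4)@(13, 9): e=[3,7,22] → #
    (7,4)@(15, 9): e=[27,-1,6] → ·
    (6,5)@(13, 11): e=[-11,17,26] → ·
    (7,5)@(15, 11): e=[13,9,10] → #
    (8,5)@(17, 11): e=[37,1,-6] → ·
    (7,6)@(15, 13): e=[-1,19,14] → ·
    (8,7)@(17, 15): e=[9,21,2] → #
    (9,7)@(19, 15): e=[33,13,-14] → ·
    (8,8)@(17, 17): e=[-5,31,6] → ·
  covered (3 px):
    · · · · · · · · · ·
    · · · · · · · · · ·
    · · · · · · · · · ·
    · · · · · · · · · ·
    · · · · · · # · · ·
    · · · · · · · # · ·
    · · · · · · · · · ·
    · · · · · · · · # ·
    · · · · · · · · · ·
    · · · · · · · · · ·

Final: [[1,0],[2,0],[3,1],[4,1],[5,1],[6,1],[4,2],[5,2],[6,2],[6,3]]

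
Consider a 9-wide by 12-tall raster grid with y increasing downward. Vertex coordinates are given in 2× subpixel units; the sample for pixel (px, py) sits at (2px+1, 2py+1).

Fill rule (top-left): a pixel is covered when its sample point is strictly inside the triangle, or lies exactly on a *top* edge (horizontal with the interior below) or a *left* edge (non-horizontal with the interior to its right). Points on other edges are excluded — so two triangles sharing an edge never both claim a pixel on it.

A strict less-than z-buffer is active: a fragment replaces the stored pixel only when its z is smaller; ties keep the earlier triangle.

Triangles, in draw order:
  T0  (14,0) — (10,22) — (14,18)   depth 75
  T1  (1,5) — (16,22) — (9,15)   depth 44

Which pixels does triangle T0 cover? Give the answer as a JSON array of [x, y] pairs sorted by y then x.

T0:
  2·area = 72  (B↔C swapped to make it positive)
  edge (14, 0)→(14, 18): d=(0,18) right/bottom  bias=-1
  edge (14, 18)→(10, 22): d=(-4,4) right/bottom  bias=-1
  edge (10, 22)→(14, 0): d=(4,-22) top-left  bias=+0
    (6,3)@(13, 7): e=[18,48,6] → X
    (7,3)@(15, 7): e=[-18,40,50] → .
    (6,4)@(13, 9): e=[18,40,14] → X
    (7,4)@(15, 9): e=[-18,32,58] → .
    (6,5)@(13, 11): e=[18,32,22] → X
    (7,5)@(15, 11): e=[-18,24,66] → .
    (6,6)@(13, 13): e=[18,24,30] → X
    (7,6)@(15, 13): e=[-18,16,74] → .
    (6,7)@(13, 15): e=[18,16,38] → X
    (7,7)@(15, 15): e=[-18,8,82] → .
    (8,7)@(17, 15): e=[-54,0,126] → .  [on edge]
    (5,8)@(11, 17): e=[54,16,2] → X
    (7,8)@(15, 17): e=[-18,0,90] → .  [on edge]
    (6,9)@(13, 19): e=[18,0,54] → .  [on edge]
    (5,10)@(11, 21): e=[54,0,18] → .  [on edge]
    (4,11)@(9, 23): e=[90,0,-18] → .  [on edge]
  covered (8 px):
    . . . . . . . . .
    . . . . . . . . .
    . . . . . . . . .
    . . . . . . X . .
    . . . . . . X . .
    . . . . . . X . .
    . . . . . . X . .
    . . . . . . X . .
    . . . . . X X . .
    . . . . . X . . .
    . . . . . . . . .
    . . . . . . . . .
T1:
  2·area = 14
  edge (1, 5)→(16, 22): d=(15,17) right/bottom  bias=-1
  edge (16, 22)→(9, 15): d=(-7,-7) top-left  bias=+0
  edge (9, 15)→(1, 5): d=(-8,-10) top-left  bias=+0
    (0,2)@(1, 5): e=[0,14,0] → .  [on edge]
    (0,3)@(1, 7): e=[30,0,-16] → .  [on edge]
    (1,4)@(3, 9): e=[26,0,-12] → .  [on edge]
    (2,5)@(5, 11): e=[22,0,-8] → .  [on edge]
    (3,6)@(7, 13): e=[18,0,-4] → .  [on edge]
    (4,7)@(9, 15): e=[14,0,0] → X  [on edge]
    (5,7)@(11, 15): e=[-20,14,20] → .
    (4,8)@(9, 17): e=[44,-14,-16] → .
    (5,8)@(11, 17): e=[10,0,4] → X  [on edge]
    (6,8)@(13, 17): e=[-24,14,24] → .
    (5,9)@(11, 19): e=[40,-14,-12] → .
    (6,9)@(13, 19): e=[6,0,8] → X  [on edge]
    (7,10)@(15, 21): e=[2,0,12] → X  [on edge]
    (8,11)@(17, 23): e=[-2,0,16] → .  [on edge]
  covered (4 px):
    . . . . . . . . .
    . . . . . . . . .
    . . . . . . . . .
    . . . . . . . . .
    . . . . . . . . .
    . . . . . . . . .
    . . . . . . . . .
    . . . . X . . . .
    . . . . . X . . .
    . . . . . . X . .
    . . . . . . . X .
    . . . . . . . . .

Answer: [[6,3],[6,4],[6,5],[6,6],[6,7],[5,8],[6,8],[5,9]]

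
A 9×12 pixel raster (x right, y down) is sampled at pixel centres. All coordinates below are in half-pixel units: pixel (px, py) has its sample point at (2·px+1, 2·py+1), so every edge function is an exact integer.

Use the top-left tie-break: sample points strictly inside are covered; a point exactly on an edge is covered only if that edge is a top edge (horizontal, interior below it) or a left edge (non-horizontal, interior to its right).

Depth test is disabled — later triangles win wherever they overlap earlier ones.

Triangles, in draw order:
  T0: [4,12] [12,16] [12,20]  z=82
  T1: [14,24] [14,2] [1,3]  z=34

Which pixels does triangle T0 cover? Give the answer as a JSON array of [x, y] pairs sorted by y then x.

T0:
  2·area = 32
  edge (4, 12)→(12, 16): d=(8,4) right/bottom  bias=-1
  edge (12, 16)→(12, 20): d=(0,4) right/bottom  bias=-1
  edge (12, 20)→(4, 12): d=(-8,-8) top-left  bias=+0
    (0,4)@(1, 9): e=[-12,44,0] → ·  [on edge]
    (1,5)@(3, 11): e=[-4,36,0] → ·  [on edge]
    (2,6)@(5, 13): e=[4,28,0] → #  [on edge]
    (3,6)@(7, 13): e=[-4,20,16] → ·
    (2,7)@(5, 15): e=[20,28,-16] → ·
    (3,7)@(7, 15): e=[12,20,0] → #  [on edge]
    (4,7)@(9, 15): e=[4,12,16] → #
    (5,7)@(11, 15): e=[-4,4,32] → ·
    (3,8)@(7, 17): e=[28,20,-16] → ·
    (4,8)@(9, 17): e=[20,12,0] → #  [on edge]
    (5,8)@(11, 17): e=[12,4,16] → #
    (6,8)@(13, 17): e=[4,-4,32] → ·
    (5,9)@(11, 19): e=[28,4,0] → #  [on edge]
    (6,10)@(13, 21): e=[36,-4,0] → ·  [on edge]
    (7,11)@(15, 23): e=[44,-12,0] → ·  [on edge]
  covered (6 px):
    · · · · · · · · ·
    · · · · · · · · ·
    · · · · · · · · ·
    · · · · · · · · ·
    · · · · · · · · ·
    · · · · · · · · ·
    · · # · · · · · ·
    · · · # # · · · ·
    · · · · # # · · ·
    · · · · · # · · ·
    · · · · · · · · ·
    · · · · · · · · ·
T1:
  2·area = 286  (B↔C swapped to make it positive)
  edge (14, 24)→(1, 3): d=(-13,-21) top-left  bias=+0
  edge (1, 3)→(14, 2): d=(13,-1) top-left  bias=+0
  edge (14, 2)→(14, 24): d=(0,22) right/bottom  bias=-1
    (0,1)@(1, 3): e=[0,0,286] → #  [on edge]
    (1,1)@(3, 3): e=[42,2,242] → #
    (2,1)@(5, 3): e=[84,4,198] → #
    (3,1)@(7, 3): e=[126,6,154] → #
    (4,1)@(9, 3): e=[168,8,110] → #
    (5,1)@(11, 3): e=[210,10,66] → #
    (6,1)@(13, 3): e=[252,12,22] → #
    (7,1)@(15, 3): e=[294,14,-22] → ·
    (0,2)@(1, 5): e=[-26,26,286] → ·
    (1,2)@(3, 5): e=[16,28,242] → #
    (7,2)@(15, 5): e=[268,40,-22] → ·
    (1,3)@(3, 7): e=[-10,54,242] → ·
  covered (38 px):
    · · · · · · · · ·
    # # # # # # # · ·
    · # # # # # # · ·
    · · # # # # # · ·
    · · # # # # # · ·
    · · · # # # # · ·
    · · · · # # # · ·
    · · · · # # # · ·
    · · · · · # # · ·
    · · · · · # # · ·
    · · · · · · # · ·
    · · · · · · · · ·

Answer: [[2,6],[3,7],[4,7],[4,8],[5,8],[5,9]]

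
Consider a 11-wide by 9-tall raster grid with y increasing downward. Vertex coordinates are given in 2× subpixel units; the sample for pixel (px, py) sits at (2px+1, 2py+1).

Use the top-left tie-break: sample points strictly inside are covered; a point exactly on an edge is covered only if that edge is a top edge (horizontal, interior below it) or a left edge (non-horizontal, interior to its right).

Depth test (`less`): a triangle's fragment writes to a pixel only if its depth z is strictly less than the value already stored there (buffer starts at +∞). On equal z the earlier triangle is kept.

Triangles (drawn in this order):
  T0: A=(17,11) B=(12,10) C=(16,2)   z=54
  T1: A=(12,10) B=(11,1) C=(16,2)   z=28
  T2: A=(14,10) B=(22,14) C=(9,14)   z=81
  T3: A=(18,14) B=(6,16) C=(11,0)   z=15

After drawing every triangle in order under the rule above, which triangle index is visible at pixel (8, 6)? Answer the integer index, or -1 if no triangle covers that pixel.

T0:
  2·area = 44
  edge (17, 11)→(12, 10): d=(-5,-1) top-left  bias=+0
  edge (12, 10)→(16, 2): d=(4,-8) top-left  bias=+0
  edge (16, 2)→(17, 11): d=(1,9) right/bottom  bias=-1
    (7,2)@(15, 5): e=[28,4,12] → X
    (8,2)@(17, 5): e=[30,20,-6] → .
    (7,3)@(15, 7): e=[18,12,14] → X
    (8,3)@(17, 7): e=[20,28,-4] → .
    (3,4)@(7, 9): e=[0,-44,88] → .  [on edge]
    (6,4)@(13, 9): e=[6,4,34] → X
    (8,4)@(17, 9): e=[10,36,-2] → .
    (6,5)@(13, 11): e=[-4,12,36] → .
    (7,5)@(15, 11): e=[-2,28,18] → .
    (8,5)@(17, 11): e=[0,44,0] → .  [on edge]
  covered (4 px):
    . . . . . . . . . . .
    . . . . . . . . . . .
    . . . . . . . X . . .
    . . . . . . . X . . .
    . . . . . . X X . . .
    . . . . . . . . . . .
    . . . . . . . . . . .
    . . . . . . . . . . .
    . . . . . . . . . . .
T1:
  2·area = 44
  edge (12, 10)→(11, 1): d=(-1,-9) top-left  bias=+0
  edge (11, 1)→(16, 2): d=(5,1) right/bottom  bias=-1
  edge (16, 2)→(12, 10): d=(-4,8) right/bottom  bias=-1
    (5,0)@(11, 1): e=[0,0,44] → .  [on edge]
    (6,1)@(13, 3): e=[16,8,20] → X
    (7,1)@(15, 3): e=[34,6,4] → X
    (8,1)@(17, 3): e=[52,4,-12] → .
    (10,1)@(21, 3): e=[88,0,-44] → .  [on edge]
    (6,2)@(13, 5): e=[14,18,12] → X
    (7,2)@(15, 5): e=[32,16,-4] → .
    (6,3)@(13, 7): e=[12,28,4] → X
    (7,3)@(15, 7): e=[30,26,-12] → .
    (6,4)@(13, 9): e=[10,38,-4] → .
  covered (4 px):
    . . . . . . . . . . .
    . . . . . . X X . . .
    . . . . . . X . . . .
    . . . . . . X . . . .
    . . . . . . . . . . .
    . . . . . . . . . . .
    . . . . . . . . . . .
    . . . . . . . . . . .
    . . . . . . . . . . .
T2:
  2·area = 52
  edge (14, 10)→(22, 14): d=(8,4) right/bottom  bias=-1
  edge (22, 14)→(9, 14): d=(-13,0) right/bottom  bias=-1
  edge (9, 14)→(14, 10): d=(5,-4) top-left  bias=+0
    (6,5)@(13, 11): e=[12,39,1] → X
    (7,5)@(15, 11): e=[4,39,9] → X
    (8,5)@(17, 11): e=[-4,39,17] → .
    (5,6)@(11, 13): e=[36,13,3] → X
    (8,6)@(17, 13): e=[12,13,27] → X
    (9,6)@(19, 13): e=[4,13,35] → X
    (10,6)@(21, 13): e=[-4,13,43] → .
    (5,7)@(11, 15): e=[52,-13,13] → .
    (6,7)@(13, 15): e=[44,-13,21] → .
    (7,7)@(15, 15): e=[36,-13,29] → .
    (8,7)@(17, 15): e=[28,-13,37] → .
    (9,7)@(19, 15): e=[20,-13,45] → .
  covered (7 px):
    . . . . . . . . . . .
    . . . . . . . . . . .
    . . . . . . . . . . .
    . . . . . . . . . . .
    . . . . . . . . . . .
    . . . . . . X X . . .
    . . . . . X X X X X .
    . . . . . . . . . . .
    . . . . . . . . . . .
T3:
  2·area = 182
  edge (18, 14)→(6, 16): d=(-12,2) right/bottom  bias=-1
  edge (6, 16)→(11, 0): d=(5,-16) top-left  bias=+0
  edge (11, 0)→(18, 14): d=(7,14) right/bottom  bias=-1
    (5,0)@(11, 1): e=[170,5,7] → X
    (6,0)@(13, 1): e=[166,37,-21] → .
    (5,1)@(11, 3): e=[146,15,21] → X
    (6,1)@(13, 3): e=[142,47,-7] → .
    (5,2)@(11, 5): e=[122,25,35] → X
    (6,2)@(13, 5): e=[118,57,7] → X
    (7,2)@(15, 5): e=[114,89,-21] → .
    (4,3)@(9, 7): e=[102,3,77] → X
    (7,3)@(15, 7): e=[90,99,-7] → .
    (4,4)@(9, 9): e=[78,13,91] → X
    (7,4)@(15, 9): e=[66,109,7] → X
    (8,4)@(17, 9): e=[62,141,-21] → .
  covered (24 px):
    . . . . . X . . . . .
    . . . . . X . . . . .
    . . . . . X X . . . .
    . . . . X X X . . . .
    . . . . X X X X . . .
    . . . . X X X X . . .
    . . . X X X X X X . .
    . . . X X X . . . . .
    . . . . . . . . . . .

Z-buffer (winner per pixel, '.' = empty):
  . . . . . 3 . . . . .
  . . . . . 3 1 1 . . .
  . . . . . 3 3 0 . . .
  . . . . 3 3 3 0 . . .
  . . . . 3 3 3 3 . . .
  . . . . 3 3 3 3 . . .
  . . . 3 3 3 3 3 3 2 .
  . . . 3 3 3 . . . . .
  . . . . . . . . . . .

Final: 3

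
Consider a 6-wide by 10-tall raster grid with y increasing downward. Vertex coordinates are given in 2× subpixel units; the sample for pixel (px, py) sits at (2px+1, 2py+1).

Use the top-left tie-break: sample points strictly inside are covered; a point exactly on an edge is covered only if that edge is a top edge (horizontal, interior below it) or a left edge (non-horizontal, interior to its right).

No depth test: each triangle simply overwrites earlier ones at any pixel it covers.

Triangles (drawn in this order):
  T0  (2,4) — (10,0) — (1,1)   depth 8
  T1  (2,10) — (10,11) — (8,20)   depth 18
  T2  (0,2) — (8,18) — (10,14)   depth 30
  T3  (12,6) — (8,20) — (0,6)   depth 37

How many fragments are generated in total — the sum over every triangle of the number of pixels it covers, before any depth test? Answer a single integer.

T0:
  2·area = 28  (B↔C swapped to make it positive)
  edge (2, 4)→(1, 1): d=(-1,-3) top-left  bias=+0
  edge (1, 1)→(10, 0): d=(9,-1) top-left  bias=+0
  edge (10, 0)→(2, 4): d=(-8,4) right/bottom  bias=-1
    (0,0)@(1, 1): e=[0,0,28] → #  [on edge]
    (1,0)@(3, 1): e=[6,2,20] → #
    (2,0)@(5, 1): e=[12,4,12] → #
    (3,0)@(7, 1): e=[18,6,4] → #
    (4,0)@(9, 1): e=[24,8,-4] → ·
    (0,1)@(1, 3): e=[-2,18,12] → ·
    (1,1)@(3, 3): e=[4,20,4] → #
    (2,1)@(5, 3): e=[10,22,-4] → ·
    (3,1)@(7, 3): e=[16,24,-12] → ·
    (1,2)@(3, 5): e=[2,38,-12] → ·
    (1,3)@(3, 7): e=[0,56,-28] → ·  [on edge]
    (2,6)@(5, 13): e=[0,112,-84] → ·  [on edge]
    (3,9)@(7, 19): e=[0,168,-140] → ·  [on edge]
  covered (5 px):
    # # # # · ·
    · # · · · ·
    · · · · · ·
    · · · · · ·
    · · · · · ·
    · · · · · ·
    · · · · · ·
    · · · · · ·
    · · · · · ·
    · · · · · ·
T1:
  2·area = 74
  edge (2, 10)→(10, 11): d=(8,1) right/bottom  bias=-1
  edge (10, 11)→(8, 20): d=(-2,9) right/bottom  bias=-1
  edge (8, 20)→(2, 10): d=(-6,-10) top-left  bias=+0
    (1,5)@(3, 11): e=[7,63,4] → #
    (2,5)@(5, 11): e=[5,45,24] → #
    (3,5)@(7, 11): e=[3,27,44] → #
    (4,5)@(9, 11): e=[1,9,64] → #
    (5,5)@(11, 11): e=[-1,-9,84] → ·
    (1,6)@(3, 13): e=[23,59,-8] → ·
    (2,6)@(5, 13): e=[21,41,12] → #
    (5,6)@(11, 13): e=[15,-13,72] → ·
    (2,7)@(5, 15): e=[37,37,0] → #  [on edge]
    (5,7)@(11, 15): e=[31,-17,60] → ·
    (2,8)@(5, 17): e=[53,33,-12] → ·
    (3,8)@(7, 17): e=[51,15,8] → #
  covered (11 px):
    · · · · · ·
    · · · · · ·
    · · · · · ·
    · · · · · ·
    · · · · · ·
    · # # # # ·
    · · # # # ·
    · · # # # ·
    · · · # · ·
    · · · · · ·
T2:
  2·area = 64  (B↔C swapped to make it positive)
  edge (0, 2)→(10, 14): d=(10,12) right/bottom  bias=-1
  edge (10, 14)→(8, 18): d=(-2,4) right/bottom  bias=-1
  edge (8, 18)→(0, 2): d=(-8,-16) top-left  bias=+0
    (1,3)@(3, 7): e=[14,42,8] → #
    (2,3)@(5, 7): e=[-10,34,40] → ·
    (1,4)@(3, 9): e=[34,38,-8] → ·
    (2,4)@(5, 9): e=[10,30,24] → #
    (3,4)@(7, 9): e=[-14,22,56] → ·
    (2,5)@(5, 11): e=[30,26,8] → #
    (3,5)@(7, 11): e=[6,18,40] → #
    (4,5)@(9, 11): e=[-18,10,72] → ·
    (2,6)@(5, 13): e=[50,22,-8] → ·
    (3,6)@(7, 13): e=[26,14,24] → #
    (4,6)@(9, 13): e=[2,6,56] → #
    (5,6)@(11, 13): e=[-22,-2,88] → ·
  covered (8 px):
    · · · · · ·
    · · · · · ·
    · · · · · ·
    · # · · · ·
    · · # · · ·
    · · # # · ·
    · · · # # ·
    · · · # # ·
    · · · · · ·
    · · · · · ·
T3:
  2·area = 168
  edge (12, 6)→(8, 20): d=(-4,14) right/bottom  bias=-1
  edge (8, 20)→(0, 6): d=(-8,-14) top-left  bias=+0
  edge (0, 6)→(12, 6): d=(12,0) top-left  bias=+0
    (0,3)@(1, 7): e=[150,6,12] → #
    (1,3)@(3, 7): e=[122,34,12] → #
    (2,3)@(5, 7): e=[94,62,12] → #
    (3,3)@(7, 7): e=[66,90,12] → #
    (4,3)@(9, 7): e=[38,118,12] → #
    (5,3)@(11, 7): e=[10,146,12] → #
    (0,4)@(1, 9): e=[142,-10,36] → ·
    (1,4)@(3, 9): e=[114,18,36] → #
    (1,5)@(3, 11): e=[106,2,60] → #
    (5,5)@(11, 11): e=[-6,114,60] → ·
    (1,6)@(3, 13): e=[98,-14,84] → ·
    (2,6)@(5, 13): e=[70,14,84] → #
  covered (21 px):
    · · · · · ·
    · · · · · ·
    · · · · · ·
    # # # # # #
    · # # # # #
    · # # # # ·
    · · # # # ·
    · · · # # ·
    · · · # · ·
    · · · · · ·

Final: 45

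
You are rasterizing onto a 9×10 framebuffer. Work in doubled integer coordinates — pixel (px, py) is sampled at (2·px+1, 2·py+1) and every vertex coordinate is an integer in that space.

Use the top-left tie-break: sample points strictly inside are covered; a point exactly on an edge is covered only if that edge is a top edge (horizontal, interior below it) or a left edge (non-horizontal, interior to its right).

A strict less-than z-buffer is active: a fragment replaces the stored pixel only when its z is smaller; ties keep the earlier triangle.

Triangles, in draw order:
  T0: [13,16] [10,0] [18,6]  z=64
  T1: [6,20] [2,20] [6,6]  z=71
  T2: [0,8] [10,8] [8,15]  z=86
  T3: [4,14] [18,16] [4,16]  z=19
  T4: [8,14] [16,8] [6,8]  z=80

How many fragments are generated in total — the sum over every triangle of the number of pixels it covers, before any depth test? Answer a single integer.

T0:
  2·area = 110
  edge (13, 16)→(10, 0): d=(-3,-16) top-left  bias=+0
  edge (10, 0)→(18, 6): d=(8,6) right/bottom  bias=-1
  edge (18, 6)→(13, 16): d=(-5,10) right/bottom  bias=-1
    (5,0)@(11, 1): e=[13,2,95] → █
    (6,0)@(13, 1): e=[45,-10,75] → ·
    (5,1)@(11, 3): e=[7,18,85] → █
    (6,1)@(13, 3): e=[39,6,65] → █
    (7,1)@(15, 3): e=[71,-6,45] → ·
    (5,2)@(11, 5): e=[1,34,75] → █
    (7,2)@(15, 5): e=[65,10,35] → █
    (8,2)@(17, 5): e=[97,-2,15] → ·
    (5,3)@(11, 7): e=[-5,50,65] → ·
    (6,3)@(13, 7): e=[27,38,45] → █
    (8,3)@(17, 7): e=[91,14,5] → █
    (6,4)@(13, 9): e=[21,54,35] → █
  covered (15 px):
    · · · · · █ · · ·
    · · · · · █ █ · ·
    · · · · · █ █ █ ·
    · · · · · · █ █ █
    · · · · · · █ █ ·
    · · · · · · █ █ ·
    · · · · · · █ · ·
    · · · · · · █ · ·
    · · · · · · · · ·
    · · · · · · · · ·
T1:
  2·area = 56
  edge (6, 20)→(2, 20): d=(-4,0) right/bottom  bias=-1
  edge (2, 20)→(6, 6): d=(4,-14) top-left  bias=+0
  edge (6, 6)→(6, 20): d=(0,14) right/bottom  bias=-1
    (2,5)@(5, 11): e=[36,6,14] → █
    (3,5)@(7, 11): e=[36,34,-14] → ·
    (2,6)@(5, 13): e=[28,14,14] → █
    (3,6)@(7, 13): e=[28,42,-14] → ·
    (2,7)@(5, 15): e=[20,22,14] → █
    (3,7)@(7, 15): e=[20,50,-14] → ·
    (1,8)@(3, 17): e=[12,2,42] → █
    (3,8)@(7, 17): e=[12,58,-14] → ·
    (1,9)@(3, 19): e=[4,10,42] → █
    (3,9)@(7, 19): e=[4,66,-14] → ·
  covered (7 px):
    · · · · · · · · ·
    · · · · · · · · ·
    · · · · · · · · ·
    · · · · · · · · ·
    · · · · · · · · ·
    · · █ · · · · · ·
    · · █ · · · · · ·
    · · █ · · · · · ·
    · █ █ · · · · · ·
    · █ █ · · · · · ·
T2:
  2·area = 70
  edge (0, 8)→(10, 8): d=(10,0) top-left  bias=+0
  edge (10, 8)→(8, 15): d=(-2,7) right/bottom  bias=-1
  edge (8, 15)→(0, 8): d=(-8,-7) top-left  bias=+0
    (1,4)@(3, 9): e=[10,47,13] → █
    (2,4)@(5, 9): e=[10,33,27] → █
    (3,4)@(7, 9): e=[10,19,41] → █
    (4,4)@(9, 9): e=[10,5,55] → █
    (5,4)@(11, 9): e=[10,-9,69] → ·
    (1,5)@(3, 11): e=[30,43,-3] → ·
    (2,5)@(5, 11): e=[30,29,11] → █
    (5,5)@(11, 11): e=[30,-13,53] → ·
    (2,6)@(5, 13): e=[50,25,-5] → ·
    (3,6)@(7, 13): e=[50,11,9] → █
    (4,6)@(9, 13): e=[50,-3,23] → ·
    (3,7)@(7, 15): e=[70,7,-7] → ·
  covered (8 px):
    · · · · · · · · ·
    · · · · · · · · ·
    · · · · · · · · ·
    · · · · · · · · ·
    · █ █ █ █ · · · ·
    · · █ █ █ · · · ·
    · · · █ · · · · ·
    · · · · · · · · ·
    · · · · · · · · ·
    · · · · · · · · ·
T3:
  2·area = 28
  edge (4, 14)→(18, 16): d=(14,2) right/bottom  bias=-1
  edge (18, 16)→(4, 16): d=(-14,0) right/bottom  bias=-1
  edge (4, 16)→(4, 14): d=(0,-2) top-left  bias=+0
    (2,7)@(5, 15): e=[12,14,2] → █
    (3,7)@(7, 15): e=[8,14,6] → █
    (4,7)@(9, 15): e=[4,14,10] → █
    (5,7)@(11, 15): e=[0,14,14] → ·  [on edge]
    (2,8)@(5, 17): e=[40,-14,2] → ·
    (3,8)@(7, 17): e=[36,-14,6] → ·
    (4,8)@(9, 17): e=[32,-14,10] → ·
  covered (3 px):
    · · · · · · · · ·
    · · · · · · · · ·
    · · · · · · · · ·
    · · · · · · · · ·
    · · · · · · · · ·
    · · · · · · · · ·
    · · · · · · · · ·
    · · █ █ █ · · · ·
    · · · · · · · · ·
    · · · · · · · · ·
T4:
  2·area = 60  (B↔C swapped to make it positive)
  edge (8, 14)→(6, 8): d=(-2,-6) top-left  bias=+0
  edge (6, 8)→(16, 8): d=(10,0) top-left  bias=+0
  edge (16, 8)→(8, 14): d=(-8,6) right/bottom  bias=-1
    (2,2)@(5, 5): e=[0,-30,90] → ·  [on edge]
    (3,4)@(7, 9): e=[4,10,46] → █
    (4,4)@(9, 9): e=[16,10,34] → █
    (5,4)@(11, 9): e=[28,10,22] → █
    (6,4)@(13, 9): e=[40,10,10] → █
    (7,4)@(15, 9): e=[52,10,-2] → ·
    (3,5)@(7, 11): e=[0,30,30] → █  [on edge]
    (6,5)@(13, 11): e=[36,30,-6] → ·
    (3,6)@(7, 13): e=[-4,50,14] → ·
    (4,6)@(9, 13): e=[8,50,2] → █
    (5,6)@(11, 13): e=[20,50,-10] → ·
    (4,7)@(9, 15): e=[4,70,-14] → ·
    (4,8)@(9, 17): e=[0,90,-30] → ·  [on edge]
  covered (8 px):
    · · · · · · · · ·
    · · · · · · · · ·
    · · · · · · · · ·
    · · · · · · · · ·
    · · · █ █ █ █ · ·
    · · · █ █ █ · · ·
    · · · · █ · · · ·
    · · · · · · · · ·
    · · · · · · · · ·
    · · · · · · · · ·

Answer: 41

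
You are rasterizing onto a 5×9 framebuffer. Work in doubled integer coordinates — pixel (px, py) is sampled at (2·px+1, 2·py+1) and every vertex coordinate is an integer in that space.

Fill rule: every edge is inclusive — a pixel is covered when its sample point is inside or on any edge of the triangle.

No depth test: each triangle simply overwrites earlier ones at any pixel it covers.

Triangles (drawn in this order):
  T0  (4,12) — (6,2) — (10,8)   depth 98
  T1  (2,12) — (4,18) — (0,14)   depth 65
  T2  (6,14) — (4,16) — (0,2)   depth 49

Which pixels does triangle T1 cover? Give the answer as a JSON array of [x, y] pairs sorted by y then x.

T0:
  2·area = 52
  edge (4, 12)→(6, 2): d=(2,-10) inclusive
  edge (6, 2)→(10, 8): d=(4,6) inclusive
  edge (10, 8)→(4, 12): d=(-6,4) inclusive
    (3,2)@(7, 5): e=[16,6,30] → █
    (4,2)@(9, 5): e=[36,-6,22] → ·
    (2,3)@(5, 7): e=[0,26,26] → █  [on edge]
    (4,3)@(9, 7): e=[40,2,10] → █
    (2,4)@(5, 9): e=[4,34,14] → █
    (4,4)@(9, 9): e=[44,10,-2] → ·
    (2,5)@(5, 11): e=[8,42,2] → █
    (3,5)@(7, 11): e=[28,30,-6] → ·
    (2,6)@(5, 13): e=[12,50,-10] → ·
    (1,8)@(3, 17): e=[0,78,-26] → ·  [on edge]
  covered (7 px):
    · · · · ·
    · · · · ·
    · · · █ ·
    · · █ █ █
    · · █ █ ·
    · · █ · ·
    · · · · ·
    · · · · ·
    · · · · ·
T1:
  2·area = 16
  edge (2, 12)→(4, 18): d=(2,6) inclusive
  edge (4, 18)→(0, 14): d=(-4,-4) inclusive
  edge (0, 14)→(2, 12): d=(2,-2) inclusive
    (4,2)@(9, 5): e=[-56,72,0] → ·  [on edge]
    (3,3)@(7, 7): e=[-40,56,0] → ·  [on edge]
    (0,4)@(1, 9): e=[0,24,-8] → ·  [on edge]
    (2,4)@(5, 9): e=[-24,40,0] → ·  [on edge]
    (1,5)@(3, 11): e=[-8,24,0] → ·  [on edge]
    (0,6)@(1, 13): e=[8,8,0] → █  [on edge]
    (1,6)@(3, 13): e=[-4,16,4] → ·
    (0,7)@(1, 15): e=[12,0,4] → █  [on edge]
    (1,7)@(3, 15): e=[0,8,8] → █  [on edge]
    (2,7)@(5, 15): e=[-12,16,12] → ·
    (0,8)@(1, 17): e=[16,-8,8] → ·
    (1,8)@(3, 17): e=[4,0,12] → █  [on edge]
  covered (4 px):
    · · · · ·
    · · · · ·
    · · · · ·
    · · · · ·
    · · · · ·
    · · · · ·
    █ · · · ·
    █ █ · · ·
    · █ · · ·
T2:
  2·area = 36
  edge (6, 14)→(4, 16): d=(-2,2) inclusive
  edge (4, 16)→(0, 2): d=(-4,-14) inclusive
  edge (0, 2)→(6, 14): d=(6,12) inclusive
    (0,2)@(1, 5): e=[28,2,6] → █
    (1,2)@(3, 5): e=[24,30,-18] → ·
    (0,3)@(1, 7): e=[24,-6,18] → ·
    (1,4)@(3, 9): e=[16,14,6] → █
    (2,4)@(5, 9): e=[12,42,-18] → ·
    (1,5)@(3, 11): e=[12,6,18] → █
    (2,5)@(5, 11): e=[8,34,-6] → ·
    (4,5)@(9, 11): e=[0,90,-54] → ·  [on edge]
    (1,6)@(3, 13): e=[8,-2,30] → ·
    (2,6)@(5, 13): e=[4,26,6] → █
    (3,6)@(7, 13): e=[0,54,-18] → ·  [on edge]
    (2,7)@(5, 15): e=[0,18,18] → █  [on edge]
    (1,8)@(3, 17): e=[0,-18,54] → ·  [on edge]
  covered (5 px):
    · · · · ·
    · · · · ·
    █ · · · ·
    · · · · ·
    · █ · · ·
    · █ · · ·
    · · █ · ·
    · · █ · ·
    · · · · ·

Result: [[0,6],[0,7],[1,7],[1,8]]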